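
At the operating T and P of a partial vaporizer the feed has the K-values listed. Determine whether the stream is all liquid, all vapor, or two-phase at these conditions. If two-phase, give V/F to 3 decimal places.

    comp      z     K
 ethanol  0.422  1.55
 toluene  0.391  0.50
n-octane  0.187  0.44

ΣzᵢKᵢ = 0.932; Σzᵢ/Kᵢ = 1.479.
Since ΣzᵢKᵢ < 1 the mixture is below its bubble point — single liquid phase.

all liquid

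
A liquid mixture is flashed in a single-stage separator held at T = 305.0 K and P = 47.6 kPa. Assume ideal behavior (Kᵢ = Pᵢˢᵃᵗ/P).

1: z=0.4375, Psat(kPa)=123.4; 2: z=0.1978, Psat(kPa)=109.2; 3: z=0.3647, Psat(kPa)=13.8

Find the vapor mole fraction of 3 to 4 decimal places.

y_3 = 0.1965

Raoult's law: Kᵢ = Pᵢˢᵃᵗ/P = Pᵢˢᵃᵗ/47.6.
  K_1 = 123.4/47.6 = 2.592437, K_2 = 109.2/47.6 = 2.294118, K_3 = 13.8/47.6 = 0.289916
Material balance + equilibrium reduce to Σ zᵢ(Kᵢ−1)/(1+ψ(Kᵢ−1)) = 0.
Feasibility: ΣzᵢKᵢ = 1.6937, Σzᵢ/Kᵢ = 1.5129 — both > 1, two phases present.
Newton iteration, ψ⁰ = 0.5:
  ψ = 0.5000: g = 0.14175, g' = -0.9080 → ψ = 0.6561
  ψ = 0.6561: g = -0.00571, g' = -1.0068 → ψ = 0.6504
Converged at ψ = 0.6504.
Compositions from xᵢ = zᵢ/(1+ψ(Kᵢ−1)), yᵢ = Kᵢxᵢ:
  1: x = 0.2149, y = 0.5571
  2: x = 0.1074, y = 0.2464
  3: x = 0.6777, y = 0.1965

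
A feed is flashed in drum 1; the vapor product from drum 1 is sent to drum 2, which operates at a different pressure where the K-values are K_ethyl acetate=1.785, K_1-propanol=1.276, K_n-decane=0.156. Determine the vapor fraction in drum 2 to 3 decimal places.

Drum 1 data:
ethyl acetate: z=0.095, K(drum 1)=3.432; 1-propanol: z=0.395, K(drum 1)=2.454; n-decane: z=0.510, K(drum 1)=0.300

V/F (drum 2) = 0.374

Drum 1:
Let ψ₁ = V/F and solve Σ zᵢ(Kᵢ−1)/(1+ψ₁(Kᵢ−1)) = 0.
g(0) = ΣzᵢKᵢ − 1 = 0.448 and g(1) = 1 − Σzᵢ/Kᵢ = -0.889, so a root lies in (0, 1).
Newton–Raphson from ψ₁ = 0.5:
  ψ₁ = 0.500: g = -0.1124, g' = -0.986 → ψ₁ = 0.386
  ψ₁ = 0.386: g = -0.0021, g' = -0.961 → ψ₁ = 0.384
Converged at ψ₁ = 0.384.
Drum-1 compositions:
  ethyl acetate: x = 0.049, y = 0.169
  1-propanol: x = 0.254, y = 0.622
  n-decane: x = 0.697, y = 0.209
Drum-2 feed = drum-1 vapor: z₂ = (0.1686, 0.6222, 0.2092).
Drum 2:
Rachford–Rice: g(ψ₂) = Σ zᵢ(Kᵢ−1)/(1+ψ₂(Kᵢ−1)) = 0.
Feasibility: ΣzᵢKᵢ = 1.128, Σzᵢ/Kᵢ = 1.923 — both > 1, two phases present.
Newton–Raphson from ψ₂ = 0.5:
  ψ₂ = 0.500: g = -0.0595, g' = -0.536 → ψ₂ = 0.389
  ψ₂ = 0.389: g = -0.0064, g' = -0.430 → ψ₂ = 0.374
Converged at ψ₂ = 0.374.
  ethyl acetate: x = 0.130, y = 0.233
  1-propanol: x = 0.564, y = 0.720
  n-decane: x = 0.306, y = 0.048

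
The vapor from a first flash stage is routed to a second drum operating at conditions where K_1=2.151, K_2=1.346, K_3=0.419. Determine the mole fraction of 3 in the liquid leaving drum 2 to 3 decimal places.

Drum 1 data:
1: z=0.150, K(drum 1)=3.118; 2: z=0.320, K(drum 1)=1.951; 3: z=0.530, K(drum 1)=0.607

x_3 (drum 2) = 0.505

Drum 1:
Let ψ₁ = V/F and solve Σ zᵢ(Kᵢ−1)/(1+ψ₁(Kᵢ−1)) = 0.
Feasibility: ΣzᵢKᵢ = 1.414, Σzᵢ/Kᵢ = 1.085 — both > 1, two phases present.
Newton iteration, ψ₁⁰ = 0.5:
  ψ₁ = 0.500: g = 0.1013, g' = -0.418 → ψ₁ = 0.742
  ψ₁ = 0.742: g = 0.0079, g' = -0.364 → ψ₁ = 0.764
Converged at ψ₁ = 0.764.
Drum-1 compositions:
  1: x = 0.057, y = 0.179
  2: x = 0.185, y = 0.362
  3: x = 0.757, y = 0.460
Drum-2 feed = drum-1 vapor: z₂ = (0.1787, 0.3616, 0.4597).
Drum 2:
Let ψ₂ = V/F and solve Σ zᵢ(Kᵢ−1)/(1+ψ₂(Kᵢ−1)) = 0.
Feasibility: ΣzᵢKᵢ = 1.064, Σzᵢ/Kᵢ = 1.449 — both > 1, two phases present.
Iterate (Newton) starting at ψ₂ = 0.63:
  ψ₂ = 0.630: g = -0.1994, g' = -0.495 → ψ₂ = 0.227
  ψ₂ = 0.227: g = -0.0286, g' = -0.392 → ψ₂ = 0.154
Converged at ψ₂ = 0.154.
  1: x = 0.152, y = 0.326
  2: x = 0.343, y = 0.462
  3: x = 0.505, y = 0.212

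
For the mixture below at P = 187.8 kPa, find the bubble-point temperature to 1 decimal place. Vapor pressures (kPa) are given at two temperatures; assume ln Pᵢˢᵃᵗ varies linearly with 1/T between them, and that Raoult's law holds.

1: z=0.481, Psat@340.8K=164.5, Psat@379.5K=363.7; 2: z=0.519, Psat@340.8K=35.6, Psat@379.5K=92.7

Bubble-point temperature: ΣzᵢPᵢˢᵃᵗ(T) = P. Interpolate ln Pᵢˢᵃᵗ = aᵢ + bᵢ/T.
  T = 340.8 K: ΣzᵢPᵢˢᵃᵗ = 97.60 kPa
  T = 379.5 K: ΣzᵢPᵢˢᵃᵗ = 223.05 kPa
  T = 360.1 K: ΣzᵢPᵢˢᵃᵗ = 150.62 kPa
  T = 369.8 K: ΣzᵢPᵢˢᵃᵗ = 184.21 kPa
  T = 374.6 K: ΣzᵢPᵢˢᵃᵗ = 202.75 kPa
  T = 372.2 K: ΣzᵢPᵢˢᵃᵗ = 193.32 kPa
  T = 371.0 K: ΣzᵢPᵢˢᵃᵗ = 188.73 kPa
Interpolating between 369.8 K and 371.0 K gives T ≈ 370.8 K.

T = 370.8 K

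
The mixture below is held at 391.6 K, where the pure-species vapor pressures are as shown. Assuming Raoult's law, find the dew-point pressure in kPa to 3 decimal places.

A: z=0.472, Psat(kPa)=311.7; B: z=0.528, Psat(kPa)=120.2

Pdew = 169.292 kPa

At the dew point ψ → 1, so Σzᵢ/Kᵢ = 1 with Kᵢ = Pᵢˢᵃᵗ/P ⇒ 1/P = Σzᵢ/Pᵢˢᵃᵗ.
1/P = 0.472/311.7 + 0.528/120.2 = 0.005907 ⇒ P = 169.292 kPa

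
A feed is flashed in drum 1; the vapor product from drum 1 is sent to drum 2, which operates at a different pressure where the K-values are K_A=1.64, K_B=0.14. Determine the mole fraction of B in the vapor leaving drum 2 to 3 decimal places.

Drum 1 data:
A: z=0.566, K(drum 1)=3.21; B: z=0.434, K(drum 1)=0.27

y_B (drum 2) = 0.060

Drum 1:
Let ψ₁ = V/F and solve Σ zᵢ(Kᵢ−1)/(1+ψ₁(Kᵢ−1)) = 0.
Check two-phase: ΣzᵢKᵢ = 1.934 > 1 and Σzᵢ/Kᵢ = 1.784 > 1, so g(0) = 0.934 > 0 and g(1) = -0.784 < 0.
Binary case is linear: z₁(K₁−1)(1+ψ₁(K₂−1)) + z₂(K₂−1)(1+ψ₁(K₁−1)) = 0
⇒ ψ₁ = [z₁(K₁−1)+z₂(K₂−1)] / [−(K₁−1)(K₂−1)] = 0.9340/1.6133 = 0.579
Drum-1 compositions:
  A: x = 0.248, y = 0.797
  B: x = 0.752, y = 0.203
Drum-2 feed = drum-1 vapor: z₂ = (0.7970, 0.2030).
Drum 2:
Let ψ₂ = V/F and solve Σ zᵢ(Kᵢ−1)/(1+ψ₂(Kᵢ−1)) = 0.
Feasibility: ΣzᵢKᵢ = 1.336, Σzᵢ/Kᵢ = 1.936 — both > 1, two phases present.
Newton iteration, ψ₂⁰ = 0.5:
  ψ₂ = 0.500: g = 0.0802, g' = -0.649 → ψ₂ = 0.624
  ψ₂ = 0.624: g = -0.0118, g' = -0.865 → ψ₂ = 0.610
Converged at ψ₂ = 0.610.
  A: x = 0.573, y = 0.940
  B: x = 0.427, y = 0.060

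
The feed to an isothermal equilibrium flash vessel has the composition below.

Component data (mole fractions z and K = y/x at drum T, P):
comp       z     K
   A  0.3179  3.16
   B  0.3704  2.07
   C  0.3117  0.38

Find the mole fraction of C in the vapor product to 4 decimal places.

Iterate (Newton) starting at ψ = 0.5:
  ψ = 0.5000: g = 0.30824, g' = -0.7745 → ψ = 0.8980
  ψ = 0.8980: g = -0.00030, g' = -0.8918 → ψ = 0.8977
Converged at ψ = 0.8977.
Compositions from xᵢ = zᵢ/(1+ψ(Kᵢ−1)), yᵢ = Kᵢxᵢ:
  A: x = 0.1082, y = 0.3418
  B: x = 0.1889, y = 0.3911
  C: x = 0.7029, y = 0.2671

y_C = 0.2671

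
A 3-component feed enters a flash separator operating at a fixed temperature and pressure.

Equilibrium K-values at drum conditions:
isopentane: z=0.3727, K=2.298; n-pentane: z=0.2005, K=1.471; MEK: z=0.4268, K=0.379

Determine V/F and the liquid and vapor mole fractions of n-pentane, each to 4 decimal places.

Rachford–Rice: g(V/F) = Σ zᵢ(Kᵢ−1)/(1+V/F(Kᵢ−1)) = 0.
Check two-phase: ΣzᵢKᵢ = 1.3132 > 1 and Σzᵢ/Kᵢ = 1.4246 > 1, so g(0) = 0.3132 > 0 and g(1) = -0.4246 < 0.
Newton iteration, V/F⁰ = 0.5:
  V/F = 0.5000: g = -0.01460, g' = -0.6063 → V/F = 0.4759
  V/F = 0.4759: g = -0.00006, g' = -0.6013 → V/F = 0.4758
Converged at V/F = 0.4758.
Compositions from xᵢ = zᵢ/(1+V/F(Kᵢ−1)), yᵢ = Kᵢxᵢ:
  isopentane: x = 0.2304, y = 0.5295
  n-pentane: x = 0.1638, y = 0.2409
  MEK: x = 0.6058, y = 0.2296

V/F = 0.4758, x_n-pentane = 0.1638, y_n-pentane = 0.2409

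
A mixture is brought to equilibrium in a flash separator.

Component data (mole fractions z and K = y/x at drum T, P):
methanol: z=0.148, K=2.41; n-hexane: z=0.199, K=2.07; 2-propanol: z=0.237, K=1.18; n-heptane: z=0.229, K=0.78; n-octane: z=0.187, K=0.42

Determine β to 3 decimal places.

Material balance + equilibrium reduce to Σ zᵢ(Kᵢ−1)/(1+β(Kᵢ−1)) = 0.
Feasibility: ΣzᵢKᵢ = 1.305, Σzᵢ/Kᵢ = 1.097 — both > 1, two phases present.
Newton–Raphson from β = 0.5:
  β = 0.500: g = 0.0909, g' = -0.343 → β = 0.765
  β = 0.765: g = -0.0005, g' = -0.362 → β = 0.763
Converged at β = 0.763.

β = 0.763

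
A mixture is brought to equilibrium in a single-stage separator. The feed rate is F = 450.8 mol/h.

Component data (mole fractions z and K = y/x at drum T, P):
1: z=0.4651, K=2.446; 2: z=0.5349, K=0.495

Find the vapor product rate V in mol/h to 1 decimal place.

Let ψ = V/F and solve Σ zᵢ(Kᵢ−1)/(1+ψ(Kᵢ−1)) = 0.
Feasibility: ΣzᵢKᵢ = 1.4024, Σzᵢ/Kᵢ = 1.2708 — both > 1, two phases present.
Binary case is linear: z₁(K₁−1)(1+ψ(K₂−1)) + z₂(K₂−1)(1+ψ(K₁−1)) = 0
⇒ ψ = [z₁(K₁−1)+z₂(K₂−1)] / [−(K₁−1)(K₂−1)] = 0.40241/0.73023 = 0.5511
Then V = ψ·F = 0.5511·450.8 = 248.4 mol/h and L = F − V = 202.4 mol/h.

V = 248.4 mol/h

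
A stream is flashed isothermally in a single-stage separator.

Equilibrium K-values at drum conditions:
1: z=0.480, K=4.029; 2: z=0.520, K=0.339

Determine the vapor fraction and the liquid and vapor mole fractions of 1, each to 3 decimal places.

ψ = 0.554, x_1 = 0.179, y_1 = 0.722

Binary case is linear: z₁(K₁−1)(1+ψ(K₂−1)) + z₂(K₂−1)(1+ψ(K₁−1)) = 0
⇒ ψ = [z₁(K₁−1)+z₂(K₂−1)] / [−(K₁−1)(K₂−1)] = 1.1102/2.0022 = 0.554
Compositions from xᵢ = zᵢ/(1+ψ(Kᵢ−1)), yᵢ = Kᵢxᵢ:
  1: x = 0.179, y = 0.722
  2: x = 0.821, y = 0.278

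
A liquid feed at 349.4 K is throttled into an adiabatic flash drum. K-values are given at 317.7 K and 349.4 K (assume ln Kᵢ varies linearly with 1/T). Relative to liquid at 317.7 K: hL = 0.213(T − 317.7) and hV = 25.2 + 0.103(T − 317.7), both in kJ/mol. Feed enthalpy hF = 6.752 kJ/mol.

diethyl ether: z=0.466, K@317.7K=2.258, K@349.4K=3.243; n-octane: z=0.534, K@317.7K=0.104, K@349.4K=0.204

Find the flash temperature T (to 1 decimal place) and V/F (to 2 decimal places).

T = 327.7 K, V/F = 0.19

Adiabatic flash: solve Rachford–Rice at each trial T, then check hF = ψ·hV(T) + (1−ψ)·hL(T).
  T = 317.7 K: K = (2.258, 0.104), RR gives ψ = 0.096, H_out = 2.409 kJ/mol
  T = 349.4 K: K = (3.243, 0.204), RR gives ψ = 0.347, H_out = 14.294 kJ/mol
  T = 333.5 K: K = (2.728, 0.148), RR gives ψ = 0.238, H_out = 8.945 kJ/mol
  T = 325.6 K: K = (2.488, 0.125), RR gives ψ = 0.173, H_out = 5.899 kJ/mol
  T = 329.6 K: K = (2.608, 0.136), RR gives ψ = 0.207, H_out = 7.486 kJ/mol
  T = 327.6 K: K = (2.547, 0.130), RR gives ψ = 0.191, H_out = 6.705 kJ/mol
Linear interpolation between T = 327.6 (H_out = 6.705) and T = 329.6 (H_out = 7.486) on hF = 6.752 gives T ≈ 327.7 K, at which ψ = 0.19.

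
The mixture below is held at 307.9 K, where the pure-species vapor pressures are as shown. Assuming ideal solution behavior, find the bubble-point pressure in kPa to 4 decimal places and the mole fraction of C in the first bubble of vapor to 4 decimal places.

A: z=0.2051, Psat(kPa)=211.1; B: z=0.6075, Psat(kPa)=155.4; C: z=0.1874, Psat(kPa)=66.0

Pbub = 150.0705 kPa, y_C = 0.0824

At the bubble point ψ → 0, so ΣzᵢKᵢ = 1 with Kᵢ = Pᵢˢᵃᵗ/P ⇒ P = ΣzᵢPᵢˢᵃᵗ.
P = 0.2051·211.1 + 0.6075·155.4 + 0.1874·66.0 = 150.0705 kPa
yᵢ = zᵢPᵢˢᵃᵗ/P ⇒ y_C = 0.1874·66.0/150.0705 = 0.0824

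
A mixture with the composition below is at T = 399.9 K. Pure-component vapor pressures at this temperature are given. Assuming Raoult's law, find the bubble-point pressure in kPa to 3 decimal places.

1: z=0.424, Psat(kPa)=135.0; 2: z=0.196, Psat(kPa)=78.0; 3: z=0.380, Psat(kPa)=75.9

Pbub = 101.370 kPa

At the bubble point ψ → 0, so ΣzᵢKᵢ = 1 with Kᵢ = Pᵢˢᵃᵗ/P ⇒ P = ΣzᵢPᵢˢᵃᵗ.
P = 0.424·135.0 + 0.196·78.0 + 0.380·75.9 = 101.370 kPa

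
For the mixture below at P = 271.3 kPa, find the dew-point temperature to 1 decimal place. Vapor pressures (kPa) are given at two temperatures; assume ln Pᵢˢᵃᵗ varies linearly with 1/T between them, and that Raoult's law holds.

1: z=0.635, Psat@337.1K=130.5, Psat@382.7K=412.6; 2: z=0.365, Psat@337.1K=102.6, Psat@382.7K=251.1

Dew-point temperature: Σzᵢ·P/Pᵢˢᵃᵗ(T) = 1. Interpolate ln Pᵢˢᵃᵗ = aᵢ + bᵢ/T.
  T = 337.1 K: ΣzᵢP/Pᵢˢᵃᵗ = 2.2853
  T = 382.7 K: ΣzᵢP/Pᵢˢᵃᵗ = 0.8119
  T = 359.9 K: ΣzᵢP/Pᵢˢᵃᵗ = 1.3155
  T = 371.3 K: ΣzᵢP/Pᵢˢᵃᵗ = 1.0254
  T = 377.0 K: ΣzᵢP/Pᵢˢᵃᵗ = 0.9107
  T = 374.1 K: ΣzᵢP/Pᵢˢᵃᵗ = 0.9669
Interpolating between 371.3 K and 374.1 K gives T ≈ 372.5 K.

T = 372.5 K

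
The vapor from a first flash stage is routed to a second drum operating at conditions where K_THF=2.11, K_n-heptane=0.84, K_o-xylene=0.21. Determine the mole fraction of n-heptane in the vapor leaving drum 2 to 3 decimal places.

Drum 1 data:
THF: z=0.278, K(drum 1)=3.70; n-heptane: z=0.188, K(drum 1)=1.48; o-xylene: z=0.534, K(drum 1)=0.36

Drum 1:
Rachford–Rice: g(ψ₁) = Σ zᵢ(Kᵢ−1)/(1+ψ₁(Kᵢ−1)) = 0.
Check two-phase: ΣzᵢKᵢ = 1.499 > 1 and Σzᵢ/Kᵢ = 1.685 > 1, so g(0) = 0.499 > 0 and g(1) = -0.685 < 0.
Newton iteration, ψ₁⁰ = 0.5:
  ψ₁ = 0.500: g = -0.1104, g' = -0.868 → ψ₁ = 0.373
  ψ₁ = 0.373: g = 0.0017, g' = -0.912 → ψ₁ = 0.375
Converged at ψ₁ = 0.375.
Drum-1 compositions:
  THF: x = 0.138, y = 0.511
  n-heptane: x = 0.159, y = 0.236
  o-xylene: x = 0.702, y = 0.253
Drum-2 feed = drum-1 vapor: z₂ = (0.5113, 0.2358, 0.2529).
Drum 2:
Let ψ₂ = V/F and solve Σ zᵢ(Kᵢ−1)/(1+ψ₂(Kᵢ−1)) = 0.
Check two-phase: ΣzᵢKᵢ = 1.330 > 1 and Σzᵢ/Kᵢ = 1.727 > 1, so g(0) = 0.330 > 0 and g(1) = -0.727 < 0.
Newton–Raphson from ψ₂ = 0.4:
  ψ₂ = 0.400: g = 0.0606, g' = -0.646 → ψ₂ = 0.494
  ψ₂ = 0.494: g = -0.0019, g' = -0.694 → ψ₂ = 0.491
Converged at ψ₂ = 0.491.
  THF: x = 0.331, y = 0.698
  n-heptane: x = 0.256, y = 0.215
  o-xylene: x = 0.413, y = 0.087

y_n-heptane (drum 2) = 0.215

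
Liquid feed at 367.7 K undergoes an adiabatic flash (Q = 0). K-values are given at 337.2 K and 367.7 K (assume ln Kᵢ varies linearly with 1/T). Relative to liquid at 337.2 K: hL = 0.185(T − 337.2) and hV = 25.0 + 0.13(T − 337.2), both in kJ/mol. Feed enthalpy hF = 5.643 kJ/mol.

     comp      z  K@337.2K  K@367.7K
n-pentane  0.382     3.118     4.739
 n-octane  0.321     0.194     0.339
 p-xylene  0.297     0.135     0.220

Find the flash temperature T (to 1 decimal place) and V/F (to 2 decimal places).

Adiabatic flash: solve Rachford–Rice at each trial T, then check hF = ψ·hV(T) + (1−ψ)·hL(T).
  T = 337.2 K: K = (3.118, 0.194, 0.135), RR gives ψ = 0.166, H_out = 4.149 kJ/mol
  T = 367.7 K: K = (4.739, 0.339, 0.220), RR gives ψ = 0.365, H_out = 14.162 kJ/mol
  T = 352.4 K: K = (3.876, 0.259, 0.174), RR gives ψ = 0.273, H_out = 9.420 kJ/mol
  T = 344.8 K: K = (3.485, 0.225, 0.154), RR gives ψ = 0.223, H_out = 6.891 kJ/mol
  T = 341.0 K: K = (3.298, 0.209, 0.144), RR gives ψ = 0.196, H_out = 5.553 kJ/mol
  T = 342.9 K: K = (3.391, 0.217, 0.149), RR gives ψ = 0.210, H_out = 6.229 kJ/mol
Linear interpolation between T = 341.0 (H_out = 5.553) and T = 342.9 (H_out = 6.229) on hF = 5.643 gives T ≈ 341.3 K, at which ψ = 0.20.

T = 341.3 K, V/F = 0.20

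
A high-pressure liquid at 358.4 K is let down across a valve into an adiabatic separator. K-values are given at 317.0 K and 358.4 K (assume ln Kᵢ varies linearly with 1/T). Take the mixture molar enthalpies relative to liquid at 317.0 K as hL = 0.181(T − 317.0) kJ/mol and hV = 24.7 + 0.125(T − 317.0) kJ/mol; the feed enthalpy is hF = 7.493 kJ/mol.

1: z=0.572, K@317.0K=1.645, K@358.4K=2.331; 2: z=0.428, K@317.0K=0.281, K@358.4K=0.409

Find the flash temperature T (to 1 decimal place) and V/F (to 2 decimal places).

T = 324.2 K, V/F = 0.26

Adiabatic flash: solve Rachford–Rice at each trial T, then check hF = ψ·hV(T) + (1−ψ)·hL(T).
  T = 317.0 K: K = (1.645, 0.281), RR gives ψ = 0.132, H_out = 3.260 kJ/mol
  T = 358.4 K: K = (2.331, 0.409), RR gives ψ = 0.646, H_out = 21.958 kJ/mol
  T = 337.7 K: K = (1.979, 0.343), RR gives ψ = 0.433, H_out = 13.951 kJ/mol
  T = 327.4 K: K = (1.810, 0.312), RR gives ψ = 0.303, H_out = 9.185 kJ/mol
  T = 322.2 K: K = (1.727, 0.296), RR gives ψ = 0.224, H_out = 6.409 kJ/mol
  T = 324.8 K: K = (1.769, 0.304), RR gives ψ = 0.265, H_out = 7.836 kJ/mol
  T = 323.5 K: K = (1.748, 0.300), RR gives ψ = 0.245, H_out = 7.133 kJ/mol
Linear interpolation between T = 323.5 (H_out = 7.133) and T = 324.8 (H_out = 7.836) on hF = 7.493 gives T ≈ 324.2 K, at which ψ = 0.26.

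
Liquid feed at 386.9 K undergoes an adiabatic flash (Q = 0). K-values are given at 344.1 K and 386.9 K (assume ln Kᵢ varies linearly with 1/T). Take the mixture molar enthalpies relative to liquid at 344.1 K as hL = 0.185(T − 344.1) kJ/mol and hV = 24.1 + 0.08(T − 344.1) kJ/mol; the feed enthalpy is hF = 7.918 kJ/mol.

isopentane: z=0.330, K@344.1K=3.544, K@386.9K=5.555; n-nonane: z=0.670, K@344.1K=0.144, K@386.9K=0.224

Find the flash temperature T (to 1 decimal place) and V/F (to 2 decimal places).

Adiabatic flash: solve Rachford–Rice at each trial T, then check hF = ψ·hV(T) + (1−ψ)·hL(T).
  T = 344.1 K: K = (3.544, 0.144), RR gives ψ = 0.122, H_out = 2.944 kJ/mol
  T = 386.9 K: K = (5.555, 0.224), RR gives ψ = 0.278, H_out = 13.372 kJ/mol
  T = 365.5 K: K = (4.496, 0.182), RR gives ψ = 0.212, H_out = 8.586 kJ/mol
  T = 354.8 K: K = (4.006, 0.162), RR gives ψ = 0.171, H_out = 5.911 kJ/mol
  T = 360.1 K: K = (4.245, 0.172), RR gives ψ = 0.192, H_out = 7.266 kJ/mol
  T = 362.8 K: K = (4.370, 0.177), RR gives ψ = 0.202, H_out = 7.933 kJ/mol
  T = 361.5 K: K = (4.309, 0.175), RR gives ψ = 0.197, H_out = 7.614 kJ/mol
Linear interpolation between T = 361.5 (H_out = 7.614) and T = 362.8 (H_out = 7.933) on hF = 7.918 gives T ≈ 362.7 K, at which ψ = 0.20.

T = 362.7 K, V/F = 0.20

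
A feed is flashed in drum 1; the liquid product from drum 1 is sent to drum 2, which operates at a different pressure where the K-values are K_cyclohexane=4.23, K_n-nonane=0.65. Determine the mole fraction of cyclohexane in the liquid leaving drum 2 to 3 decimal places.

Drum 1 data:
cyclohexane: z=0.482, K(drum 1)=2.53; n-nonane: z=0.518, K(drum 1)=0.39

x_cyclohexane (drum 2) = 0.098

Drum 1:
Rachford–Rice: g(ψ₁) = Σ zᵢ(Kᵢ−1)/(1+ψ₁(Kᵢ−1)) = 0.
Check two-phase: ΣzᵢKᵢ = 1.421 > 1 and Σzᵢ/Kᵢ = 1.519 > 1, so g(0) = 0.421 > 0 and g(1) = -0.519 < 0.
Newton iteration, ψ₁⁰ = 0.56:
  ψ₁ = 0.560: g = -0.0828, g' = -0.772 → ψ₁ = 0.453
  ψ₁ = 0.453: g = -0.0009, g' = -0.762 → ψ₁ = 0.452
Converged at ψ₁ = 0.452.
Drum-1 compositions:
  cyclohexane: x = 0.285, y = 0.721
  n-nonane: x = 0.715, y = 0.279
Drum-2 feed = drum-1 liquid: z₂ = (0.2850, 0.7150).
Drum 2:
Let ψ₂ = V/F and solve Σ zᵢ(Kᵢ−1)/(1+ψ₂(Kᵢ−1)) = 0.
g(0) = ΣzᵢKᵢ − 1 = 0.670 and g(1) = 1 − Σzᵢ/Kᵢ = -0.167, so a root lies in (0, 1).
Binary case is linear: z₁(K₁−1)(1+ψ₂(K₂−1)) + z₂(K₂−1)(1+ψ₂(K₁−1)) = 0
⇒ ψ₂ = [z₁(K₁−1)+z₂(K₂−1)] / [−(K₁−1)(K₂−1)] = 0.6705/1.1305 = 0.593
  cyclohexane: x = 0.098, y = 0.414
  n-nonane: x = 0.902, y = 0.586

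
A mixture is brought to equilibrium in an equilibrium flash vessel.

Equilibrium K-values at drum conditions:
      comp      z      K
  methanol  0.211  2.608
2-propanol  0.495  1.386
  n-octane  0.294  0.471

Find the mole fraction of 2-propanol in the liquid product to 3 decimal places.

x_2-propanol = 0.372

Let ψ = V/F and solve Σ zᵢ(Kᵢ−1)/(1+ψ(Kᵢ−1)) = 0.
g(0) = ΣzᵢKᵢ − 1 = 0.375 and g(1) = 1 − Σzᵢ/Kᵢ = -0.062, so a root lies in (0, 1).
Newton iteration, ψ⁰ = 0.57:
  ψ = 0.570: g = 0.1110, g' = -0.367 → ψ = 0.873
  ψ = 0.873: g = -0.0048, g' = -0.420 → ψ = 0.861
Converged at ψ = 0.861.
Compositions from xᵢ = zᵢ/(1+ψ(Kᵢ−1)), yᵢ = Kᵢxᵢ:
  methanol: x = 0.088, y = 0.231
  2-propanol: x = 0.372, y = 0.515
  n-octane: x = 0.540, y = 0.254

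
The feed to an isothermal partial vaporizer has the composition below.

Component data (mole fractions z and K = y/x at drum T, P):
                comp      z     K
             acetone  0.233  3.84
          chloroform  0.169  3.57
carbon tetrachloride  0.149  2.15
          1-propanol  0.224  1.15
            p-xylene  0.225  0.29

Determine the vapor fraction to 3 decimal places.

ψ = 0.890

Let ψ = V/F and solve Σ zᵢ(Kᵢ−1)/(1+ψ(Kᵢ−1)) = 0.
Feasibility: ΣzᵢKᵢ = 2.141, Σzᵢ/Kᵢ = 1.148 — both > 1, two phases present.
Iterate (Newton) starting at ψ = 0.5:
  ψ = 0.500: g = 0.3559, g' = -0.891 → ψ = 0.899
  ψ = 0.899: g = -0.0108, g' = -1.170 → ψ = 0.890
Converged at ψ = 0.890.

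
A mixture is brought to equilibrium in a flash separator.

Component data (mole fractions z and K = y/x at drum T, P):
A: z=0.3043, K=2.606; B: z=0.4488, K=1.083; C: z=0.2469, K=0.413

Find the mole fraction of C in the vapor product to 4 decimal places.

Material balance + equilibrium reduce to Σ zᵢ(Kᵢ−1)/(1+ψ(Kᵢ−1)) = 0.
Check two-phase: ΣzᵢKᵢ = 1.3810 > 1 and Σzᵢ/Kᵢ = 1.1290 > 1, so g(0) = 0.3810 > 0 and g(1) = -0.1290 < 0.
Newton–Raphson from ψ = 0.52:
  ψ = 0.5200: g = 0.09341, g' = -0.4121 → ψ = 0.7466
  ψ = 0.7466: g = -0.00071, g' = -0.4347 → ψ = 0.7450
Converged at ψ = 0.7450.
Compositions from xᵢ = zᵢ/(1+ψ(Kᵢ−1)), yᵢ = Kᵢxᵢ:
  A: x = 0.1385, y = 0.3610
  B: x = 0.4227, y = 0.4577
  C: x = 0.4388, y = 0.1812

y_C = 0.1812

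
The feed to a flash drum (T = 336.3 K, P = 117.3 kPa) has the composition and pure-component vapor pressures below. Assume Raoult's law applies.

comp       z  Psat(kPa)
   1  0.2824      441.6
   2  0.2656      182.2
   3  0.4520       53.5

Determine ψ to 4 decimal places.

ψ = 0.6608

Raoult's law: Kᵢ = Pᵢˢᵃᵗ/P = Pᵢˢᵃᵗ/117.3.
  K_1 = 441.6/117.3 = 3.764706, K_2 = 182.2/117.3 = 1.553282, K_3 = 53.5/117.3 = 0.456095
Let ψ = V/F and solve Σ zᵢ(Kᵢ−1)/(1+ψ(Kᵢ−1)) = 0.
Feasibility: ΣzᵢKᵢ = 1.6819, Σzᵢ/Kᵢ = 1.2370 — both > 1, two phases present.
Newton–Raphson from ψ = 0.5:
  ψ = 0.5000: g = 0.10515, g' = -0.6825 → ψ = 0.6541
  ψ = 0.6541: g = 0.00431, g' = -0.6397 → ψ = 0.6608
Converged at ψ = 0.6608.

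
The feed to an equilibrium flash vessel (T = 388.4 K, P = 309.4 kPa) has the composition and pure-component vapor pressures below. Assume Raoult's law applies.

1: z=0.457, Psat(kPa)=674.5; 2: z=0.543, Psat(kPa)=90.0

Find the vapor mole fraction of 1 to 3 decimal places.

Raoult's law: Kᵢ = Pᵢˢᵃᵗ/P = Pᵢˢᵃᵗ/309.4.
  K_1 = 674.5/309.4 = 2.18003, K_2 = 90.0/309.4 = 0.29089
Rachford–Rice: g(V/F) = Σ zᵢ(Kᵢ−1)/(1+V/F(Kᵢ−1)) = 0.
Feasibility: ΣzᵢKᵢ = 1.154, Σzᵢ/Kᵢ = 2.076 — both > 1, two phases present.
Binary case is linear: z₁(K₁−1)(1+V/F(K₂−1)) + z₂(K₂−1)(1+V/F(K₁−1)) = 0
⇒ V/F = [z₁(K₁−1)+z₂(K₂−1)] / [−(K₁−1)(K₂−1)] = 0.1542/0.8368 = 0.184
Compositions from xᵢ = zᵢ/(1+V/F(Kᵢ−1)), yᵢ = Kᵢxᵢ:
  1: x = 0.375, y = 0.818
  2: x = 0.625, y = 0.182

y_1 = 0.818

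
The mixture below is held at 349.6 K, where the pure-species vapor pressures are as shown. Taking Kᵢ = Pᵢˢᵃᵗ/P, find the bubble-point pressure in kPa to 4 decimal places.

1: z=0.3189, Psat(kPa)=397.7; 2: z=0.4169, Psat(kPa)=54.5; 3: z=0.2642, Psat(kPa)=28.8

At the bubble point ψ → 0, so ΣzᵢKᵢ = 1 with Kᵢ = Pᵢˢᵃᵗ/P ⇒ P = ΣzᵢPᵢˢᵃᵗ.
P = 0.3189·397.7 + 0.4169·54.5 + 0.2642·28.8 = 157.1565 kPa

Pbub = 157.1565 kPa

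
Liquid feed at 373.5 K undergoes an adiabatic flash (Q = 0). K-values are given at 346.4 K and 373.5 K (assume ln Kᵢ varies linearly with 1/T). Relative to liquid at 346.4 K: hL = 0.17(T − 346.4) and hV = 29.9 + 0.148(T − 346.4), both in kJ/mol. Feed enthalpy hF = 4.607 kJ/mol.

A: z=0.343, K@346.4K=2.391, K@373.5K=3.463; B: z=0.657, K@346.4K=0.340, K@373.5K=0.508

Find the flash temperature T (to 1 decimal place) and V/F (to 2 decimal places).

Adiabatic flash: solve Rachford–Rice at each trial T, then check hF = ψ·hV(T) + (1−ψ)·hL(T).
  T = 346.4 K: K = (2.391, 0.340), RR gives ψ = 0.047, H_out = 1.417 kJ/mol
  T = 373.5 K: K = (3.463, 0.508), RR gives ψ = 0.430, H_out = 17.220 kJ/mol
  T = 359.9 K: K = (2.896, 0.418), RR gives ψ = 0.243, H_out = 9.495 kJ/mol
  T = 353.1 K: K = (2.634, 0.378), RR gives ψ = 0.149, H_out = 5.575 kJ/mol
  T = 349.8 K: K = (2.513, 0.359), RR gives ψ = 0.101, H_out = 3.578 kJ/mol
  T = 351.5 K: K = (2.575, 0.368), RR gives ψ = 0.126, H_out = 4.617 kJ/mol
Linear interpolation between T = 349.8 (H_out = 3.578) and T = 351.5 (H_out = 4.617) on hF = 4.607 gives T ≈ 351.5 K, at which ψ = 0.13.

T = 351.5 K, V/F = 0.13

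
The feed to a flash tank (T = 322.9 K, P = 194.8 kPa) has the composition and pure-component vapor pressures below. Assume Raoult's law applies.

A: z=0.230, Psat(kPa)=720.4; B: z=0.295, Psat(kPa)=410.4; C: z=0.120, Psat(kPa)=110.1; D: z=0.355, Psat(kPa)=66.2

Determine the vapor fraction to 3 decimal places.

Raoult's law: Kᵢ = Pᵢˢᵃᵗ/P = Pᵢˢᵃᵗ/194.8.
  K_A = 720.4/194.8 = 3.69815, K_B = 410.4/194.8 = 2.10678, K_C = 110.1/194.8 = 0.56520, K_D = 66.2/194.8 = 0.33984
Rachford–Rice: g(ψ) = Σ zᵢ(Kᵢ−1)/(1+ψ(Kᵢ−1)) = 0.
Feasibility: ΣzᵢKᵢ = 1.661, Σzᵢ/Kᵢ = 1.459 — both > 1, two phases present.
Newton–Raphson from ψ = 0.64:
  ψ = 0.640: g = -0.0594, g' = -0.856 → ψ = 0.571
  ψ = 0.571: g = -0.0009, g' = -0.834 → ψ = 0.570
Converged at ψ = 0.570.

ψ = 0.570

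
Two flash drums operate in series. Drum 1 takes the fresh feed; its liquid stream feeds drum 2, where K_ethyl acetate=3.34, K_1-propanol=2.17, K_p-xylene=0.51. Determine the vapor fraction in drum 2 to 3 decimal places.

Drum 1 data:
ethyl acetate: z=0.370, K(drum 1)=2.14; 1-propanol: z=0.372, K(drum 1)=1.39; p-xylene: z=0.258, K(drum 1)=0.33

Drum 1:
Rachford–Rice: g(ψ₁) = Σ zᵢ(Kᵢ−1)/(1+ψ₁(Kᵢ−1)) = 0.
Check two-phase: ΣzᵢKᵢ = 1.394 > 1 and Σzᵢ/Kᵢ = 1.222 > 1, so g(0) = 0.394 > 0 and g(1) = -0.222 < 0.
Newton–Raphson from ψ₁ = 0.67:
  ψ₁ = 0.670: g = 0.0405, g' = -0.571 → ψ₁ = 0.741
  ψ₁ = 0.741: g = -0.0020, g' = -0.632 → ψ₁ = 0.738
Converged at ψ₁ = 0.738.
Drum-1 compositions:
  ethyl acetate: x = 0.201, y = 0.430
  1-propanol: x = 0.289, y = 0.402
  p-xylene: x = 0.510, y = 0.168
Drum-2 feed = drum-1 liquid: z₂ = (0.2010, 0.2889, 0.5101).
Drum 2:
Let ψ₂ = V/F and solve Σ zᵢ(Kᵢ−1)/(1+ψ₂(Kᵢ−1)) = 0.
g(0) = ΣzᵢKᵢ − 1 = 0.558 and g(1) = 1 − Σzᵢ/Kᵢ = -0.194, so a root lies in (0, 1).
Newton–Raphson from ψ₂ = 0.63:
  ψ₂ = 0.630: g = 0.0231, g' = -0.567 → ψ₂ = 0.671
Converged at ψ₂ = 0.671.
  ethyl acetate: x = 0.078, y = 0.261
  1-propanol: x = 0.162, y = 0.351
  p-xylene: x = 0.760, y = 0.388

V/F (drum 2) = 0.671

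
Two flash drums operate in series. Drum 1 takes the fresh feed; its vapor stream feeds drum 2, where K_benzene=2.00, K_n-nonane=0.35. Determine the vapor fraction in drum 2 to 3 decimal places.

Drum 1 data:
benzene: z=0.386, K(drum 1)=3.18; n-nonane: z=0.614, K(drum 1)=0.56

Drum 1:
Material balance + equilibrium reduce to Σ zᵢ(Kᵢ−1)/(1+ψ₁(Kᵢ−1)) = 0.
Feasibility: ΣzᵢKᵢ = 1.571, Σzᵢ/Kᵢ = 1.218 — both > 1, two phases present.
Binary case is linear: z₁(K₁−1)(1+ψ₁(K₂−1)) + z₂(K₂−1)(1+ψ₁(K₁−1)) = 0
⇒ ψ₁ = [z₁(K₁−1)+z₂(K₂−1)] / [−(K₁−1)(K₂−1)] = 0.5713/0.9592 = 0.596
Drum-1 compositions:
  benzene: x = 0.168, y = 0.534
  n-nonane: x = 0.832, y = 0.466
Drum-2 feed = drum-1 vapor: z₂ = (0.5340, 0.4660).
Drum 2:
Binary case is linear: z₁(K₁−1)(1+ψ₂(K₂−1)) + z₂(K₂−1)(1+ψ₂(K₁−1)) = 0
⇒ ψ₂ = [z₁(K₁−1)+z₂(K₂−1)] / [−(K₁−1)(K₂−1)] = 0.2312/0.6500 = 0.356
  benzene: x = 0.394, y = 0.788
  n-nonane: x = 0.606, y = 0.212

V/F (drum 2) = 0.356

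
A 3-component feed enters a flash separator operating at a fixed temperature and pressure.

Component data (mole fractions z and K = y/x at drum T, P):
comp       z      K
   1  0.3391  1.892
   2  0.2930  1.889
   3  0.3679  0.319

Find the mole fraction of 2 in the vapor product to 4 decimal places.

Material balance + equilibrium reduce to Σ zᵢ(Kᵢ−1)/(1+ψ(Kᵢ−1)) = 0.
Feasibility: ΣzᵢKᵢ = 1.3124, Σzᵢ/Kᵢ = 1.4876 — both > 1, two phases present.
Newton iteration, ψ⁰ = 0.5:
  ψ = 0.5000: g = 0.00961, g' = -0.6323 → ψ = 0.5152
  ψ = 0.5152: g = -0.00006, g' = -0.6405 → ψ = 0.5151
Converged at ψ = 0.5151.
Compositions from xᵢ = zᵢ/(1+ψ(Kᵢ−1)), yᵢ = Kᵢxᵢ:
  1: x = 0.2323, y = 0.4396
  2: x = 0.2010, y = 0.3796
  3: x = 0.5667, y = 0.1808

y_2 = 0.3796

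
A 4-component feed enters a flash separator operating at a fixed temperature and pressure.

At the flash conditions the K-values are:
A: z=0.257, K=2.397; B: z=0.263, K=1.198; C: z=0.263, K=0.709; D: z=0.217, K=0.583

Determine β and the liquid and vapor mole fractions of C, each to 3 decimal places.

Let β = V/F and solve Σ zᵢ(Kᵢ−1)/(1+β(Kᵢ−1)) = 0.
Check two-phase: ΣzᵢKᵢ = 1.244 > 1 and Σzᵢ/Kᵢ = 1.070 > 1, so g(0) = 0.244 > 0 and g(1) = -0.070 < 0.
Iterate (Newton) starting at β = 0.5:
  β = 0.500: g = 0.0549, g' = -0.273 → β = 0.701
  β = 0.701: g = 0.0031, g' = -0.246 → β = 0.714
Converged at β = 0.714.
Compositions from xᵢ = zᵢ/(1+β(Kᵢ−1)), yᵢ = Kᵢxᵢ:
  A: x = 0.129, y = 0.308
  B: x = 0.230, y = 0.276
  C: x = 0.332, y = 0.235
  D: x = 0.309, y = 0.180

β = 0.714, x_C = 0.332, y_C = 0.235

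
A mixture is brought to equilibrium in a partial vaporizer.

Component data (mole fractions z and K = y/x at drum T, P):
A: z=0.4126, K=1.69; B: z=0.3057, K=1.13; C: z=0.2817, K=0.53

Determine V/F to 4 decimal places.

Rachford–Rice: g(V/F) = Σ zᵢ(Kᵢ−1)/(1+V/F(Kᵢ−1)) = 0.
Check two-phase: ΣzᵢKᵢ = 1.1920 > 1 and Σzᵢ/Kᵢ = 1.0462 > 1, so g(0) = 0.1920 > 0 and g(1) = -0.0462 < 0.
Iterate (Newton) starting at V/F = 0.31:
  V/F = 0.3100: g = 0.11775, g' = -0.2233 → V/F = 0.8372
  V/F = 0.8372: g = -0.00200, g' = -0.2523 → V/F = 0.8293
  V/F = 0.8293: g = -0.00001, g' = -0.2508 → V/F = 0.8292
Converged at V/F = 0.8292.

V/F = 0.8292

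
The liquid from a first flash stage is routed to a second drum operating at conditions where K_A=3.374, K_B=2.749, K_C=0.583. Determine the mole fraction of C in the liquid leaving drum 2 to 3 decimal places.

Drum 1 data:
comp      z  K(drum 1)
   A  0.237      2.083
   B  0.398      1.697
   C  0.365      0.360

Drum 1:
Material balance + equilibrium reduce to Σ zᵢ(Kᵢ−1)/(1+ψ₁(Kᵢ−1)) = 0.
Feasibility: ΣzᵢKᵢ = 1.300, Σzᵢ/Kᵢ = 1.362 — both > 1, two phases present.
Newton iteration, ψ₁⁰ = 0.5:
  ψ₁ = 0.500: g = 0.0287, g' = -0.547 → ψ₁ = 0.552
Converged at ψ₁ = 0.552.
Drum-1 compositions:
  A: x = 0.148, y = 0.309
  B: x = 0.287, y = 0.488
  C: x = 0.564, y = 0.203
Drum-2 feed = drum-1 liquid: z₂ = (0.1484, 0.2875, 0.5642).
Drum 2:
Iterate (Newton) starting at ψ₂ = 0.5:
  ψ₂ = 0.500: g = 0.1321, g' = -0.582 → ψ₂ = 0.727
  ψ₂ = 0.727: g = 0.0130, g' = -0.485 → ψ₂ = 0.754
Converged at ψ₂ = 0.754.
  A: x = 0.053, y = 0.179
  B: x = 0.124, y = 0.341
  C: x = 0.823, y = 0.480

x_C (drum 2) = 0.823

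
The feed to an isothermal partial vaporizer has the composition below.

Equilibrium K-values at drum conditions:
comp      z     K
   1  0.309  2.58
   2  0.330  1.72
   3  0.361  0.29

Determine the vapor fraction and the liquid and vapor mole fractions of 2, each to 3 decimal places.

Rachford–Rice: g(ψ) = Σ zᵢ(Kᵢ−1)/(1+ψ(Kᵢ−1)) = 0.
Check two-phase: ΣzᵢKᵢ = 1.470 > 1 and Σzᵢ/Kᵢ = 1.556 > 1, so g(0) = 0.470 > 0 and g(1) = -0.556 < 0.
Newton iteration, ψ⁰ = 0.5:
  ψ = 0.500: g = 0.0501, g' = -0.771 → ψ = 0.565
  ψ = 0.565: g = -0.0011, g' = -0.809 → ψ = 0.564
Converged at ψ = 0.564.
Compositions from xᵢ = zᵢ/(1+ψ(Kᵢ−1)), yᵢ = Kᵢxᵢ:
  1: x = 0.163, y = 0.422
  2: x = 0.235, y = 0.404
  3: x = 0.602, y = 0.175

ψ = 0.564, x_2 = 0.235, y_2 = 0.404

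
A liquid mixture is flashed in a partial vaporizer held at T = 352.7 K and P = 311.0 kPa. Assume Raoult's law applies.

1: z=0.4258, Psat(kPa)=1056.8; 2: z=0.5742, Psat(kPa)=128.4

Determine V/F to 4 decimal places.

Raoult's law: Kᵢ = Pᵢˢᵃᵗ/P = Pᵢˢᵃᵗ/311.0.
  K_1 = 1056.8/311.0 = 3.398071, K_2 = 128.4/311.0 = 0.412862
Binary case is linear: z₁(K₁−1)(1+V/F(K₂−1)) + z₂(K₂−1)(1+V/F(K₁−1)) = 0
⇒ V/F = [z₁(K₁−1)+z₂(K₂−1)] / [−(K₁−1)(K₂−1)] = 0.68396/1.40800 = 0.4858

V/F = 0.4858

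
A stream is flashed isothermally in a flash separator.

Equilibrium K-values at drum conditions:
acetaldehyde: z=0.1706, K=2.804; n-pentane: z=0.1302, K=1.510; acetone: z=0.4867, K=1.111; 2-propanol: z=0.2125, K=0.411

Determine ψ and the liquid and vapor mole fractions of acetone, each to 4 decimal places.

ψ = 0.7624, x_acetone = 0.4487, y_acetone = 0.4985

Let ψ = V/F and solve Σ zᵢ(Kᵢ−1)/(1+ψ(Kᵢ−1)) = 0.
Feasibility: ΣzᵢKᵢ = 1.3030, Σzᵢ/Kᵢ = 1.1022 — both > 1, two phases present.
Newton iteration, ψ⁰ = 0.54:
  ψ = 0.5400: g = 0.07539, g' = -0.3271 → ψ = 0.7704
  ψ = 0.7704: g = -0.00293, g' = -0.3669 → ψ = 0.7625
  ψ = 0.7625: g = -0.00001, g' = -0.3639 → ψ = 0.7624
Converged at ψ = 0.7624.
Compositions from xᵢ = zᵢ/(1+ψ(Kᵢ−1)), yᵢ = Kᵢxᵢ:
  acetaldehyde: x = 0.0718, y = 0.2014
  n-pentane: x = 0.0937, y = 0.1416
  acetone: x = 0.4487, y = 0.4985
  2-propanol: x = 0.3857, y = 0.1585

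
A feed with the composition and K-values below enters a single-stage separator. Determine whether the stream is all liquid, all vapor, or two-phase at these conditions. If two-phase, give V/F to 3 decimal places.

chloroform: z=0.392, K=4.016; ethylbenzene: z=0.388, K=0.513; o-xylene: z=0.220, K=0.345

ΣzᵢKᵢ = 1.849; Σzᵢ/Kᵢ = 1.492.
Both exceed 1, so a two-phase solution exists.
Let ψ = V/F and solve Σ zᵢ(Kᵢ−1)/(1+ψ(Kᵢ−1)) = 0.
Newton–Raphson from ψ = 0.5:
  ψ = 0.500: g = 0.0073, g' = -0.936 → ψ = 0.508
Converged at ψ = 0.508.

two-phase, V/F = 0.508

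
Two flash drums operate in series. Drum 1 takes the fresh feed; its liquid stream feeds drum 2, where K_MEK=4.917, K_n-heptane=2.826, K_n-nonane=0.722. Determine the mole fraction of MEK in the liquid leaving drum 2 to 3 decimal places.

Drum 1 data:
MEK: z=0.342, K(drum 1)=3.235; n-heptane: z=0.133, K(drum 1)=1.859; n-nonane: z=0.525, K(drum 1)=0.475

Drum 1:
Rachford–Rice: g(ψ₁) = Σ zᵢ(Kᵢ−1)/(1+ψ₁(Kᵢ−1)) = 0.
Check two-phase: ΣzᵢKᵢ = 1.603 > 1 and Σzᵢ/Kᵢ = 1.283 > 1, so g(0) = 0.603 > 0 and g(1) = -0.283 < 0.
Newton iteration, ψ₁⁰ = 0.5:
  ψ₁ = 0.500: g = 0.0672, g' = -0.695 → ψ₁ = 0.597
  ψ₁ = 0.597: g = 0.0018, g' = -0.663 → ψ₁ = 0.599
Converged at ψ₁ = 0.599.
Drum-1 compositions:
  MEK: x = 0.146, y = 0.473
  n-heptane: x = 0.088, y = 0.163
  n-nonane: x = 0.766, y = 0.364
Drum-2 feed = drum-1 liquid: z₂ = (0.1462, 0.0878, 0.7660).
Drum 2:
Newton iteration, ψ₂⁰ = 0.5:
  ψ₂ = 0.500: g = 0.0300, g' = -0.416 → ψ₂ = 0.572
  ψ₂ = 0.572: g = 0.0018, g' = -0.367 → ψ₂ = 0.577
Converged at ψ₂ = 0.577.
  MEK: x = 0.045, y = 0.220
  n-heptane: x = 0.043, y = 0.121
  n-nonane: x = 0.912, y = 0.659

x_MEK (drum 2) = 0.045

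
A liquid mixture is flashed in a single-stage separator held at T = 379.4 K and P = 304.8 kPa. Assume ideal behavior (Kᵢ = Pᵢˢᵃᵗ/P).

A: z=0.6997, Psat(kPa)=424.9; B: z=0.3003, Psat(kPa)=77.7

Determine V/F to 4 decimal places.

V/F = 0.1770

Raoult's law: Kᵢ = Pᵢˢᵃᵗ/P = Pᵢˢᵃᵗ/304.8.
  K_A = 424.9/304.8 = 1.394029, K_B = 77.7/304.8 = 0.254921
Material balance + equilibrium reduce to Σ zᵢ(Kᵢ−1)/(1+V/F(Kᵢ−1)) = 0.
Check two-phase: ΣzᵢKᵢ = 1.0520 > 1 and Σzᵢ/Kᵢ = 1.6799 > 1, so g(0) = 0.0520 > 0 and g(1) = -0.6799 < 0.
Binary case is linear: z₁(K₁−1)(1+V/F(K₂−1)) + z₂(K₂−1)(1+V/F(K₁−1)) = 0
⇒ V/F = [z₁(K₁−1)+z₂(K₂−1)] / [−(K₁−1)(K₂−1)] = 0.05195/0.29358 = 0.1770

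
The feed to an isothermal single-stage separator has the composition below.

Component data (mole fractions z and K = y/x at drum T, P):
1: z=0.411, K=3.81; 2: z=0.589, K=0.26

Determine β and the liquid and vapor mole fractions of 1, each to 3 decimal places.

Material balance + equilibrium reduce to Σ zᵢ(Kᵢ−1)/(1+β(Kᵢ−1)) = 0.
Feasibility: ΣzᵢKᵢ = 1.719, Σzᵢ/Kᵢ = 2.373 — both > 1, two phases present.
Newton iteration, β⁰ = 0.5:
  β = 0.500: g = -0.2116, g' = -1.374 → β = 0.346
Converged at β = 0.346.
Compositions from xᵢ = zᵢ/(1+β(Kᵢ−1)), yᵢ = Kᵢxᵢ:
  1: x = 0.208, y = 0.794
  2: x = 0.792, y = 0.206

β = 0.346, x_1 = 0.208, y_1 = 0.794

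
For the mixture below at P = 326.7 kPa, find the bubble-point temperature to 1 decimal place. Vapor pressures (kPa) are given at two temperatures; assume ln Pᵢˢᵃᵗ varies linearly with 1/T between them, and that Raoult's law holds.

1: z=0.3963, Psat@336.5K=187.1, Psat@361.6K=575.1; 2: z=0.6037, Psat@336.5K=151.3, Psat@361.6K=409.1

Bubble-point temperature: ΣzᵢPᵢˢᵃᵗ(T) = P. Interpolate ln Pᵢˢᵃᵗ = aᵢ + bᵢ/T.
  T = 336.5 K: ΣzᵢPᵢˢᵃᵗ = 165.49 kPa
  T = 361.6 K: ΣzᵢPᵢˢᵃᵗ = 474.89 kPa
  T = 349.1 K: ΣzᵢPᵢˢᵃᵗ = 286.15 kPa
  T = 355.4 K: ΣzᵢPᵢˢᵃᵗ = 370.98 kPa
  T = 352.2 K: ΣzᵢPᵢˢᵃᵗ = 325.52 kPa
  T = 353.8 K: ΣzᵢPᵢˢᵃᵗ = 347.61 kPa
Interpolating between 352.2 K and 353.8 K gives T ≈ 352.3 K.

T = 352.3 K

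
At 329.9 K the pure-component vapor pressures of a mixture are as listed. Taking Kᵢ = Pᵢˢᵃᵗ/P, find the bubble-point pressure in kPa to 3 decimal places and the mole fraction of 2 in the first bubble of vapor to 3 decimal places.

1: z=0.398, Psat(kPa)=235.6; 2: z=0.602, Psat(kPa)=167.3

At the bubble point ψ → 0, so ΣzᵢKᵢ = 1 with Kᵢ = Pᵢˢᵃᵗ/P ⇒ P = ΣzᵢPᵢˢᵃᵗ.
P = 0.398·235.6 + 0.602·167.3 = 194.483 kPa
yᵢ = zᵢPᵢˢᵃᵗ/P ⇒ y_2 = 0.602·167.3/194.483 = 0.518

Pbub = 194.483 kPa, y_2 = 0.518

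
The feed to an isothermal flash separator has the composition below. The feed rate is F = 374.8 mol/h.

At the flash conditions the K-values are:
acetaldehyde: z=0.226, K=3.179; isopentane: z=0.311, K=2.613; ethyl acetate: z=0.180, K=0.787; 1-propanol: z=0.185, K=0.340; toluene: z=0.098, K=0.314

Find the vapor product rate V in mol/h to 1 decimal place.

V = 275.8 mol/h

Newton iteration, V/F⁰ = 0.5:
  V/F = 0.500: g = 0.1859, g' = -0.790 → V/F = 0.735
  V/F = 0.735: g = 0.0005, g' = -0.831 → V/F = 0.736
Converged at V/F = 0.736.
Then V = V/F·F = 0.7358·374.8 = 275.8 mol/h and L = F − V = 99.0 mol/h.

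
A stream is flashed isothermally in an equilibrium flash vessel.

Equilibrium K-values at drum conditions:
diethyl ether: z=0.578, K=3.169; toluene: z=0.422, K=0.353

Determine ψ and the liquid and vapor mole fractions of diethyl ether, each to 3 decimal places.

ψ = 0.699, x_diethyl ether = 0.230, y_diethyl ether = 0.728

Material balance + equilibrium reduce to Σ zᵢ(Kᵢ−1)/(1+ψ(Kᵢ−1)) = 0.
Feasibility: ΣzᵢKᵢ = 1.981, Σzᵢ/Kᵢ = 1.378 — both > 1, two phases present.
Iterate (Newton) starting at ψ = 0.5:
  ψ = 0.500: g = 0.1978, g' = -1.012 → ψ = 0.696
  ψ = 0.696: g = 0.0033, g' = -1.016 → ψ = 0.699
Converged at ψ = 0.699.
Compositions from xᵢ = zᵢ/(1+ψ(Kᵢ−1)), yᵢ = Kᵢxᵢ:
  diethyl ether: x = 0.230, y = 0.728
  toluene: x = 0.770, y = 0.272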